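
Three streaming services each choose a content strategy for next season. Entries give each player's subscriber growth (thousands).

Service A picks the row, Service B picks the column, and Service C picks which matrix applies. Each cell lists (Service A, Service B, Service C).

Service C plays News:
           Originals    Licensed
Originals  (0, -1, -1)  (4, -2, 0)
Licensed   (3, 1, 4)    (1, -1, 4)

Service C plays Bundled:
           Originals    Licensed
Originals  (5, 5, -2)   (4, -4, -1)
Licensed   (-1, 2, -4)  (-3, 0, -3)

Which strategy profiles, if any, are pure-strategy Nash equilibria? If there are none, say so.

Service A against (Originals, News): payoffs 0, 3 → best response Licensed.
Service A against (Originals, Bundled): payoffs 5, -1 → best response Originals.
Service A against (Licensed, News): payoffs 4, 1 → best response Originals.
Service A against (Licensed, Bundled): payoffs 4, -3 → best response Originals.
Service B against (Originals, News): payoffs -1, -2 → best response Originals.
Service B against (Originals, Bundled): payoffs 5, -4 → best response Originals.
Service B against (Licensed, News): payoffs 1, -1 → best response Originals.
Service B against (Licensed, Bundled): payoffs 2, 0 → best response Originals.
Service C against (Originals, Originals): payoffs -1, -2 → best response News.
Service C against (Originals, Licensed): payoffs 0, -1 → best response News.
Service C against (Licensed, Originals): payoffs 4, -4 → best response News.
Service C against (Licensed, Licensed): payoffs 4, -3 → best response News.
Mutual best responses: (Licensed, Originals, News).

The unique pure-strategy Nash equilibrium is (Licensed, Originals, News).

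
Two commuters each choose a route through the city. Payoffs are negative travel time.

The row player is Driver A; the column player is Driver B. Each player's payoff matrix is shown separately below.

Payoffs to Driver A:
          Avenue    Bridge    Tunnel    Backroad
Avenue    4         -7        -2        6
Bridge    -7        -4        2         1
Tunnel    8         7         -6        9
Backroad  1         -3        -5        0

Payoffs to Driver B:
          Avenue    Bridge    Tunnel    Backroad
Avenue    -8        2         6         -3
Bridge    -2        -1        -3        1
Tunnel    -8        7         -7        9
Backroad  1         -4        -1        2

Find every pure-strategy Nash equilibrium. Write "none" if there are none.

Driver A against Avenue: payoffs 4, -7, 8, 1 → best response Tunnel.
Driver A against Bridge: payoffs -7, -4, 7, -3 → best response Tunnel.
Driver A against Tunnel: payoffs -2, 2, -6, -5 → best response Bridge.
Driver A against Backroad: payoffs 6, 1, 9, 0 → best response Tunnel.
Driver B against Avenue: payoffs -8, 2, 6, -3 → best response Tunnel.
Driver B against Bridge: payoffs -2, -1, -3, 1 → best response Backroad.
Driver B against Tunnel: payoffs -8, 7, -7, 9 → best response Backroad.
Driver B against Backroad: payoffs 1, -4, -1, 2 → best response Backroad.
Mutual best responses: (Tunnel, Backroad).

(Tunnel, Backroad)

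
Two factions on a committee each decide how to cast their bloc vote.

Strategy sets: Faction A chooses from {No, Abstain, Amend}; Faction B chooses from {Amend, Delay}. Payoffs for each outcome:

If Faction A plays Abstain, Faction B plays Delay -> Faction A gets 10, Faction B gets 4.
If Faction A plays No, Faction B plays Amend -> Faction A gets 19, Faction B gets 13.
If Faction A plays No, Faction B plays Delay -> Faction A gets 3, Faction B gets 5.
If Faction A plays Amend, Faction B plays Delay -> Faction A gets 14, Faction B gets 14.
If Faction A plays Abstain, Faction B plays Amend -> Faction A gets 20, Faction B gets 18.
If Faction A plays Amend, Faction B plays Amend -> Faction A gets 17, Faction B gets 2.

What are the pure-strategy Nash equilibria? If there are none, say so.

Check each profile: it is a Nash equilibrium iff no player can strictly gain by switching unilaterally.
(No, Amend): Faction A can switch to Abstain (19 → 20). Not NE.
(No, Delay): Faction A can switch to Abstain (3 → 10). Not NE.
(Abstain, Amend): Faction A gets 20, best alternative 19; Faction B gets 18, best alternative 4. No profitable deviation — NE.
(Abstain, Delay): Faction A can switch to Amend (10 → 14). Not NE.
(Amend, Amend): Faction A can switch to No (17 → 19). Not NE.
(Amend, Delay): Faction A gets 14, best alternative 10; Faction B gets 14, best alternative 2. No profitable deviation — NE.

The pure Nash equilibria are (Abstain, Amend); (Amend, Delay).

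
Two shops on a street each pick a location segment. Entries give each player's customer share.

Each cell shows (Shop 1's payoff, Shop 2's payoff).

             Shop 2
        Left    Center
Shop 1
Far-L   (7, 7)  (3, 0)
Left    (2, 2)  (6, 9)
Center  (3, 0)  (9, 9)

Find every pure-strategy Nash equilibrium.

Shop 1 against Left: payoffs 7, 2, 3 → best response Far-L.
Shop 1 against Center: payoffs 3, 6, 9 → best response Center.
Shop 2 against Far-L: payoffs 7, 0 → best response Left.
Shop 2 against Left: payoffs 2, 9 → best response Center.
Shop 2 against Center: payoffs 0, 9 → best response Center.
Mutual best responses: (Far-L, Left); (Center, Center).

(Far-L, Left) and (Center, Center)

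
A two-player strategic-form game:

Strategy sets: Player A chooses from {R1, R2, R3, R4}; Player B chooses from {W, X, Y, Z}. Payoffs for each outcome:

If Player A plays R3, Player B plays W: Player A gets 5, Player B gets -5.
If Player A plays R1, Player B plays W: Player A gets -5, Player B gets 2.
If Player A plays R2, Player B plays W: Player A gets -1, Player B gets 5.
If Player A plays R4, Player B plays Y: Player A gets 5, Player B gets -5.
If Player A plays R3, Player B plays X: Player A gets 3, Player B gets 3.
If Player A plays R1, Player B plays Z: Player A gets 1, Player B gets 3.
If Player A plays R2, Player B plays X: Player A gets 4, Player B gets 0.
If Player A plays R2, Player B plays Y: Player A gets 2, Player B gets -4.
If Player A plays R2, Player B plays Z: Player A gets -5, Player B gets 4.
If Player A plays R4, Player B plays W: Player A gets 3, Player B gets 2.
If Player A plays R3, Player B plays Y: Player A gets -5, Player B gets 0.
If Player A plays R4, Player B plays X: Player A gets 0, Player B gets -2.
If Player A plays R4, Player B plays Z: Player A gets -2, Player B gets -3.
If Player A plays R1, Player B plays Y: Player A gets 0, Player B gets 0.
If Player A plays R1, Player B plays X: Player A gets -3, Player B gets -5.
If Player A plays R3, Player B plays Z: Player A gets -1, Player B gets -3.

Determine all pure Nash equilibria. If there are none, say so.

Pure NE: (R1, Z)

For each player, find the best response to each opponent profile; mutual best responses are the pure NE.
Player A against W: payoffs -5, -1, 5, 3 → best response R3.
Player A against X: payoffs -3, 4, 3, 0 → best response R2.
Player A against Y: payoffs 0, 2, -5, 5 → best response R4.
Player A against Z: payoffs 1, -5, -1, -2 → best response R1.
Player B against R1: payoffs 2, -5, 0, 3 → best response Z.
Player B against R2: payoffs 5, 0, -4, 4 → best response W.
Player B against R3: payoffs -5, 3, 0, -3 → best response X.
Player B against R4: payoffs 2, -2, -5, -3 → best response W.
Mutual best responses: (R1, Z).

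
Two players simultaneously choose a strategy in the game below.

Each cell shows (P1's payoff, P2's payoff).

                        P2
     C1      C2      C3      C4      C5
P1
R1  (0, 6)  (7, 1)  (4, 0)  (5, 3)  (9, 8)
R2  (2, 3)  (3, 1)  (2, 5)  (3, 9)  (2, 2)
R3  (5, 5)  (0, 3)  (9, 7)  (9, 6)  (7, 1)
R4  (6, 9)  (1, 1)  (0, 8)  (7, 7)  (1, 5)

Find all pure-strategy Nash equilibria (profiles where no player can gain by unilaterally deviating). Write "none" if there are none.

(R1, C5), (R3, C3), (R4, C1)

P1 against C1: payoffs 0, 2, 5, 6 → best response R4.
P1 against C2: payoffs 7, 3, 0, 1 → best response R1.
P1 against C3: payoffs 4, 2, 9, 0 → best response R3.
P1 against C4: payoffs 5, 3, 9, 7 → best response R3.
P1 against C5: payoffs 9, 2, 7, 1 → best response R1.
P2 against R1: payoffs 6, 1, 0, 3, 8 → best response C5.
P2 against R2: payoffs 3, 1, 5, 9, 2 → best response C4.
P2 against R3: payoffs 5, 3, 7, 6, 1 → best response C3.
P2 against R4: payoffs 9, 1, 8, 7, 5 → best response C1.
Mutual best responses: (R1, C5); (R3, C3); (R4, C1).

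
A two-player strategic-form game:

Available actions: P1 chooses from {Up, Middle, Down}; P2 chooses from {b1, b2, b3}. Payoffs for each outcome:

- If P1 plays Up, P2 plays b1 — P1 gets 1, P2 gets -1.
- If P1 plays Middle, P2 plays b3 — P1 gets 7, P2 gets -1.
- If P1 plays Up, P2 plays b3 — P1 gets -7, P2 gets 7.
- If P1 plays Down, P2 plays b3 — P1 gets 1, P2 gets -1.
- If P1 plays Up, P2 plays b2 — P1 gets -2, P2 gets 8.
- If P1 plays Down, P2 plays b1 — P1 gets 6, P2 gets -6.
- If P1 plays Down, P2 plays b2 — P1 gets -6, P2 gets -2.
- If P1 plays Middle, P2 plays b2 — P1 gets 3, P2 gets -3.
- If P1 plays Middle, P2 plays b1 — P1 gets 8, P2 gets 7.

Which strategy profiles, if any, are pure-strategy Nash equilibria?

Check each profile: it is a Nash equilibrium iff no player can strictly gain by switching unilaterally.
(Up, b1): P1 can switch to Middle (1 → 8). Not NE.
(Up, b2): P1 can switch to Middle (-2 → 3). Not NE.
(Up, b3): P1 can switch to Middle (-7 → 7). Not NE.
(Middle, b1): P1 gets 8, best alternative 6; P2 gets 7, best alternative -1. No profitable deviation — NE.
(Middle, b2): P2 can switch to b1 (-3 → 7). Not NE.
(Middle, b3): P2 can switch to b1 (-1 → 7). Not NE.
(Down, b1): P1 can switch to Middle (6 → 8). Not NE.
(Down, b2): P1 can switch to Up (-6 → -2). Not NE.
(Down, b3): P1 can switch to Middle (1 → 7). Not NE.

(Middle, b1)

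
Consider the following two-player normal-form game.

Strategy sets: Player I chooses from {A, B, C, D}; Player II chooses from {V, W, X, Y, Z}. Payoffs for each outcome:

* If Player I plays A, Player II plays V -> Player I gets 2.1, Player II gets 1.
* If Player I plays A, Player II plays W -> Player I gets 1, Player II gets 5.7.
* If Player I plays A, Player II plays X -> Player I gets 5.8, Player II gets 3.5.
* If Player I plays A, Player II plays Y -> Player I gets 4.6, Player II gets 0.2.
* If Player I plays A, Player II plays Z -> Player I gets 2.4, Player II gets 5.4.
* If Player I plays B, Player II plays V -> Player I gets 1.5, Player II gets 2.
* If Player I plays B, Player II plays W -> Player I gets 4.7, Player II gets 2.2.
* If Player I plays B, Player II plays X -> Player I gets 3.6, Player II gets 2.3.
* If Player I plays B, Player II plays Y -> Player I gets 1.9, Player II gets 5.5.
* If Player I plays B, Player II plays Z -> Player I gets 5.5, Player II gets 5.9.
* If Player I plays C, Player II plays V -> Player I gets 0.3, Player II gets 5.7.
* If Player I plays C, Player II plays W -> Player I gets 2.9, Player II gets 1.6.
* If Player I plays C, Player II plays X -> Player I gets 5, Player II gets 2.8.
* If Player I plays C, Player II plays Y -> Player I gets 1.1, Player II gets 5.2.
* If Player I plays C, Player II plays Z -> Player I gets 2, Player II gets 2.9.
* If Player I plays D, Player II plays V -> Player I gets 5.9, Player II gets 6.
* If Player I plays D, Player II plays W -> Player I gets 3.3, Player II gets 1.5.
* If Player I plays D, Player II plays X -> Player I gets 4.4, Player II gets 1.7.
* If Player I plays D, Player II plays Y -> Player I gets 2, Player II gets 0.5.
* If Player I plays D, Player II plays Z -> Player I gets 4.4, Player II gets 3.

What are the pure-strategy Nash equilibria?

Player I against V: payoffs 2.1, 1.5, 0.3, 5.9 → best response D.
Player I against W: payoffs 1, 4.7, 2.9, 3.3 → best response B.
Player I against X: payoffs 5.8, 3.6, 5, 4.4 → best response A.
Player I against Y: payoffs 4.6, 1.9, 1.1, 2 → best response A.
Player I against Z: payoffs 2.4, 5.5, 2, 4.4 → best response B.
Player II against A: payoffs 1, 5.7, 3.5, 0.2, 5.4 → best response W.
Player II against B: payoffs 2, 2.2, 2.3, 5.5, 5.9 → best response Z.
Player II against C: payoffs 5.7, 1.6, 2.8, 5.2, 2.9 → best response V.
Player II against D: payoffs 6, 1.5, 1.7, 0.5, 3 → best response V.
Mutual best responses: (B, Z); (D, V).

Pure-strategy Nash equilibria: (B, Z) and (D, V)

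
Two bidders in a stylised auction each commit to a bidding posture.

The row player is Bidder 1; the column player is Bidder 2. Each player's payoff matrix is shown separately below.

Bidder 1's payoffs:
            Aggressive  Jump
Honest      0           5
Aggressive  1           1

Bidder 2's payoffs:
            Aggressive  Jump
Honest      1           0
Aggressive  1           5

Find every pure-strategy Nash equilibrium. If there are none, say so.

(Honest, Aggressive): Bidder 1 can switch to Aggressive (0 → 1). Not NE.
(Honest, Jump): Bidder 2 can switch to Aggressive (0 → 1). Not NE.
(Aggressive, Aggressive): Bidder 2 can switch to Jump (1 → 5). Not NE.
(Aggressive, Jump): Bidder 1 can switch to Honest (1 → 5). Not NE.

No pure-strategy Nash equilibrium.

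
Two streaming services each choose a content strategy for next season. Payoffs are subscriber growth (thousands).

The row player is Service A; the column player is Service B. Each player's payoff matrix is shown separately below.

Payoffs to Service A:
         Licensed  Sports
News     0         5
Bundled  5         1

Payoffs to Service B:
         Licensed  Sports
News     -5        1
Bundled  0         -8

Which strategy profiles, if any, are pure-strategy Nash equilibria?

Check each profile: it is a Nash equilibrium iff no player can strictly gain by switching unilaterally.
(News, Licensed): Service A can switch to Bundled (0 → 5). Not NE.
(News, Sports): Service A gets 5, best alternative 1; Service B gets 1, best alternative -5. No profitable deviation — NE.
(Bundled, Licensed): Service A gets 5, best alternative 0; Service B gets 0, best alternative -8. No profitable deviation — NE.
(Bundled, Sports): Service A can switch to News (1 → 5). Not NE.

(News, Sports); (Bundled, Licensed)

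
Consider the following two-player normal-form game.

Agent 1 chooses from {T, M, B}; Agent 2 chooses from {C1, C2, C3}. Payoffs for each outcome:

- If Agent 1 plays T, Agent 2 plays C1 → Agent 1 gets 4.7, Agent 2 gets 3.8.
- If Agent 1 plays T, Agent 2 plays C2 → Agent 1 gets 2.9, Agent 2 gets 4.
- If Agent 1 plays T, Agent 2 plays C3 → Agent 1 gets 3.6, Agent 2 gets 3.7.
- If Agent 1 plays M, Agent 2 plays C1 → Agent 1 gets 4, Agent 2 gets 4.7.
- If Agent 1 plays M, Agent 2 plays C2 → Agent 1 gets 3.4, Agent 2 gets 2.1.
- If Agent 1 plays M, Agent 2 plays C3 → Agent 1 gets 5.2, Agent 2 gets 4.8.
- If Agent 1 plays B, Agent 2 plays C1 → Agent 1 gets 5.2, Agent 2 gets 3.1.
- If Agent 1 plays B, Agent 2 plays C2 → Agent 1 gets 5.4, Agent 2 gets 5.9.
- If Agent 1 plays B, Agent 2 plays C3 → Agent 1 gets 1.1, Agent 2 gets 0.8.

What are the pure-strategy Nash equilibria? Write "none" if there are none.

Agent 1 against C1: payoffs 4.7, 4, 5.2 → best response B.
Agent 1 against C2: payoffs 2.9, 3.4, 5.4 → best response B.
Agent 1 against C3: payoffs 3.6, 5.2, 1.1 → best response M.
Agent 2 against T: payoffs 3.8, 4, 3.7 → best response C2.
Agent 2 against M: payoffs 4.7, 2.1, 4.8 → best response C3.
Agent 2 against B: payoffs 3.1, 5.9, 0.8 → best response C2.
Mutual best responses: (M, C3); (B, C2).

The pure Nash equilibria are (M, C3), (B, C2).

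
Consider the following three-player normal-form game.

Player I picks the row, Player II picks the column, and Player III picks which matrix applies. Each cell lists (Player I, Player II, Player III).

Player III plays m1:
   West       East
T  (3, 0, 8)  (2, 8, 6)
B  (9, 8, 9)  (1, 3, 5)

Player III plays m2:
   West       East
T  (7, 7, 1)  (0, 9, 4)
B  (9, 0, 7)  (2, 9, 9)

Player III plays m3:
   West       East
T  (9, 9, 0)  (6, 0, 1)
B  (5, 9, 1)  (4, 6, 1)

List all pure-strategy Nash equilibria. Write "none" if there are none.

The pure Nash equilibria are (T, East, m1) and (B, West, m1) and (B, East, m2).

Player I against (West, m1): payoffs 3, 9 → best response B.
Player I against (West, m2): payoffs 7, 9 → best response B.
Player I against (West, m3): payoffs 9, 5 → best response T.
Player I against (East, m1): payoffs 2, 1 → best response T.
Player I against (East, m2): payoffs 0, 2 → best response B.
Player I against (East, m3): payoffs 6, 4 → best response T.
Player II against (T, m1): payoffs 0, 8 → best response East.
Player II against (T, m2): payoffs 7, 9 → best response East.
Player II against (T, m3): payoffs 9, 0 → best response West.
Player II against (B, m1): payoffs 8, 3 → best response West.
Player II against (B, m2): payoffs 0, 9 → best response East.
Player II against (B, m3): payoffs 9, 6 → best response West.
Player III against (T, West): payoffs 8, 1, 0 → best response m1.
Player III against (T, East): payoffs 6, 4, 1 → best response m1.
Player III against (B, West): payoffs 9, 7, 1 → best response m1.
Player III against (B, East): payoffs 5, 9, 1 → best response m2.
Mutual best responses: (T, East, m1); (B, West, m1); (B, East, m2).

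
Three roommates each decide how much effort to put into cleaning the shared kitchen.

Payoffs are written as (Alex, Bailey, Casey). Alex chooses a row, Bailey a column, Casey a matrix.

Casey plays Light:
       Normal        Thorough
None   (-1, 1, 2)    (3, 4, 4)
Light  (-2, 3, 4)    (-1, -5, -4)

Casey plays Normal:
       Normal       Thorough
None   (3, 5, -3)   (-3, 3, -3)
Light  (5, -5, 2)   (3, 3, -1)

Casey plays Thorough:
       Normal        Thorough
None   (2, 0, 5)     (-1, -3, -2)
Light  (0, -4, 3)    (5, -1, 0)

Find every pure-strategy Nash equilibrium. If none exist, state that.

(None, Normal, Light): Bailey can switch to Thorough (1 → 4). Not NE.
(None, Normal, Normal): Alex can switch to Light (3 → 5). Not NE.
(None, Normal, Thorough): Alex gets 2, best alternative 0; Bailey gets 0, best alternative -3; Casey gets 5, best alternative 2. No profitable deviation — NE.
(None, Thorough, Light): Alex gets 3, best alternative -1; Bailey gets 4, best alternative 1; Casey gets 4, best alternative -2. No profitable deviation — NE.
(None, Thorough, Normal): Alex can switch to Light (-3 → 3). Not NE.
(None, Thorough, Thorough): Alex can switch to Light (-1 → 5). Not NE.
(Light, Normal, Light): Alex can switch to None (-2 → -1). Not NE.
(Light, Normal, Normal): Bailey can switch to Thorough (-5 → 3). Not NE.
(Light, Normal, Thorough): Alex can switch to None (0 → 2). Not NE.
(Light, Thorough, Light): Alex can switch to None (-1 → 3). Not NE.
(Light, Thorough, Normal): Casey can switch to Thorough (-1 → 0). Not NE.
(Light, Thorough, Thorough): Alex gets 5, best alternative -1; Bailey gets -1, best alternative -4; Casey gets 0, best alternative -1. No profitable deviation — NE.

Pure-strategy Nash equilibria: (None, Normal, Thorough); (None, Thorough, Light); (Light, Thorough, Thorough)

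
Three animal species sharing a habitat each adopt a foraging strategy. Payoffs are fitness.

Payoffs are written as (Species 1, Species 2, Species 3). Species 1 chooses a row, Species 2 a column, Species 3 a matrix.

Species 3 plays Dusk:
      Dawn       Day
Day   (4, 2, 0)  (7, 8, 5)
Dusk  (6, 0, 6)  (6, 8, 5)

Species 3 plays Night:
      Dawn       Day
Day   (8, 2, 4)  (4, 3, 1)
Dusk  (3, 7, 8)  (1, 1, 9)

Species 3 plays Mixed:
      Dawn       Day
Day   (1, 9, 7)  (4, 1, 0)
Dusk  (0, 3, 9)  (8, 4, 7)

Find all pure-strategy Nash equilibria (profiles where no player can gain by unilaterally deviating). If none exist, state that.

For each player, find the best response to each opponent profile; mutual best responses are the pure NE.
Species 1 against (Dawn, Dusk): payoffs 4, 6 → best response Dusk.
Species 1 against (Dawn, Night): payoffs 8, 3 → best response Day.
Species 1 against (Dawn, Mixed): payoffs 1, 0 → best response Day.
Species 1 against (Day, Dusk): payoffs 7, 6 → best response Day.
Species 1 against (Day, Night): payoffs 4, 1 → best response Day.
Species 1 against (Day, Mixed): payoffs 4, 8 → best response Dusk.
Species 2 against (Day, Dusk): payoffs 2, 8 → best response Day.
Species 2 against (Day, Night): payoffs 2, 3 → best response Day.
Species 2 against (Day, Mixed): payoffs 9, 1 → best response Dawn.
Species 2 against (Dusk, Dusk): payoffs 0, 8 → best response Day.
Species 2 against (Dusk, Night): payoffs 7, 1 → best response Dawn.
Species 2 against (Dusk, Mixed): payoffs 3, 4 → best response Day.
Species 3 against (Day, Dawn): payoffs 0, 4, 7 → best response Mixed.
Species 3 against (Day, Day): payoffs 5, 1, 0 → best response Dusk.
Species 3 against (Dusk, Dawn): payoffs 6, 8, 9 → best response Mixed.
Species 3 against (Dusk, Day): payoffs 5, 9, 7 → best response Night.
Mutual best responses: (Day, Dawn, Mixed); (Day, Day, Dusk).

The pure Nash equilibria are (Day, Dawn, Mixed); (Day, Day, Dusk).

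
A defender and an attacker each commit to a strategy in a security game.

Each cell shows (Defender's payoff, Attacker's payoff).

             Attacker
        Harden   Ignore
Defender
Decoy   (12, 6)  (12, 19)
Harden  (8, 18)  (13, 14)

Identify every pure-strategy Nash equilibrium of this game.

Mark each player's best response to every combination of opponents' strategies; a profile where every player is best-responding is a pure Nash equilibrium.
Defender against Harden: payoffs 12, 8 → best response Decoy.
Defender against Ignore: payoffs 12, 13 → best response Harden.
Attacker against Decoy: payoffs 6, 19 → best response Ignore.
Attacker against Harden: payoffs 18, 14 → best response Harden.
No profile is a mutual best response for all players.

No pure-strategy Nash equilibrium.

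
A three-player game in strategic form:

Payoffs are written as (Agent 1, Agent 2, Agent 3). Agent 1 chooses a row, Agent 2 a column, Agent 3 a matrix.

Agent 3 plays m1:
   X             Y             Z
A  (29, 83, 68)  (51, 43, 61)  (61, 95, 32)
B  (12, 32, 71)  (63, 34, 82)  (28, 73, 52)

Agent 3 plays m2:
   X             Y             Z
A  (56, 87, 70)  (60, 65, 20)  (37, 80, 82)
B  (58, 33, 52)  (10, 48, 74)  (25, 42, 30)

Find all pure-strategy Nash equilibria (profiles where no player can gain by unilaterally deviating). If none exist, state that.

Agent 1 against (X, m1): payoffs 29, 12 → best response A.
Agent 1 against (X, m2): payoffs 56, 58 → best response B.
Agent 1 against (Y, m1): payoffs 51, 63 → best response B.
Agent 1 against (Y, m2): payoffs 60, 10 → best response A.
Agent 1 against (Z, m1): payoffs 61, 28 → best response A.
Agent 1 against (Z, m2): payoffs 37, 25 → best response A.
Agent 2 against (A, m1): payoffs 83, 43, 95 → best response Z.
Agent 2 against (A, m2): payoffs 87, 65, 80 → best response X.
Agent 2 against (B, m1): payoffs 32, 34, 73 → best response Z.
Agent 2 against (B, m2): payoffs 33, 48, 42 → best response Y.
Agent 3 against (A, X): payoffs 68, 70 → best response m2.
Agent 3 against (A, Y): payoffs 61, 20 → best response m1.
Agent 3 against (A, Z): payoffs 32, 82 → best response m2.
Agent 3 against (B, X): payoffs 71, 52 → best response m1.
Agent 3 against (B, Y): payoffs 82, 74 → best response m1.
Agent 3 against (B, Z): payoffs 52, 30 → best response m1.
No profile is a mutual best response for all players.

none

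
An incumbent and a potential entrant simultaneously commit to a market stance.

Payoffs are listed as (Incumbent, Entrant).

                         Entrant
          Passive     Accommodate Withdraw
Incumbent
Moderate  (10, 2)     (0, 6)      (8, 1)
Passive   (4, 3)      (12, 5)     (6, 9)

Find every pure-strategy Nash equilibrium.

Mark each player's best response to every combination of opponents' strategies; a profile where every player is best-responding is a pure Nash equilibrium.
Incumbent against Passive: payoffs 10, 4 → best response Moderate.
Incumbent against Accommodate: payoffs 0, 12 → best response Passive.
Incumbent against Withdraw: payoffs 8, 6 → best response Moderate.
Entrant against Moderate: payoffs 2, 6, 1 → best response Accommodate.
Entrant against Passive: payoffs 3, 5, 9 → best response Withdraw.
No profile is a mutual best response for all players.

This game has no pure Nash equilibrium.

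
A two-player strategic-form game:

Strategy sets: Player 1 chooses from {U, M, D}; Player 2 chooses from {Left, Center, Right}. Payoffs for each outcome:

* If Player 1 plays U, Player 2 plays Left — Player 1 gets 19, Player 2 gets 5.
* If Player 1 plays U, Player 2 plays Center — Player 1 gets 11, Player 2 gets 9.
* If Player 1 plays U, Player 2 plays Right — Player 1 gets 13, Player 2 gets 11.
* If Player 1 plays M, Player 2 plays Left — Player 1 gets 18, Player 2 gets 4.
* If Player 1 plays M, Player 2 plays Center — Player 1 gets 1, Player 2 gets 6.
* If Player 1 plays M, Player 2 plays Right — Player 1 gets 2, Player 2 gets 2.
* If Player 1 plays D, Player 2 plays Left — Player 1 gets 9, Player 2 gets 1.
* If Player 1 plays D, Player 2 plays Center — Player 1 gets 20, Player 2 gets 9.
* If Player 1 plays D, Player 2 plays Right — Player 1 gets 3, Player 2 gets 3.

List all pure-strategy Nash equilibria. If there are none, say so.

(U, Left): Player 2 can switch to Center (5 → 9). Not NE.
(U, Center): Player 1 can switch to D (11 → 20). Not NE.
(U, Right): Player 1 gets 13, best alternative 3; Player 2 gets 11, best alternative 9. No profitable deviation — NE.
(M, Left): Player 1 can switch to U (18 → 19). Not NE.
(M, Center): Player 1 can switch to U (1 → 11). Not NE.
(M, Right): Player 1 can switch to U (2 → 13). Not NE.
(D, Left): Player 1 can switch to U (9 → 19). Not NE.
(D, Center): Player 1 gets 20, best alternative 11; Player 2 gets 9, best alternative 3. No profitable deviation — NE.
(D, Right): Player 1 can switch to U (3 → 13). Not NE.

Pure-strategy Nash equilibria: (U, Right) and (D, Center)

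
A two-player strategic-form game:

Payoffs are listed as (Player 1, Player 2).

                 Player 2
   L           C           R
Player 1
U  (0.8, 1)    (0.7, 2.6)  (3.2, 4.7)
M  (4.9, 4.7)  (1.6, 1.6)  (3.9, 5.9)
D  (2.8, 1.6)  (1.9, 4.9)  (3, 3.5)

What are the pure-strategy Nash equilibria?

(U, L): Player 1 can switch to M (0.8 → 4.9). Not NE.
(U, C): Player 1 can switch to M (0.7 → 1.6). Not NE.
(U, R): Player 1 can switch to M (3.2 → 3.9). Not NE.
(M, L): Player 2 can switch to R (4.7 → 5.9). Not NE.
(M, C): Player 1 can switch to D (1.6 → 1.9). Not NE.
(M, R): Player 1 gets 3.9, best alternative 3.2; Player 2 gets 5.9, best alternative 4.7. No profitable deviation — NE.
(D, L): Player 1 can switch to M (2.8 → 4.9). Not NE.
(D, C): Player 1 gets 1.9, best alternative 1.6; Player 2 gets 4.9, best alternative 3.5. No profitable deviation — NE.
(The remaining 1 profile has a profitable deviation by the same check.)

Pure-strategy Nash equilibria: (M, R), (D, C)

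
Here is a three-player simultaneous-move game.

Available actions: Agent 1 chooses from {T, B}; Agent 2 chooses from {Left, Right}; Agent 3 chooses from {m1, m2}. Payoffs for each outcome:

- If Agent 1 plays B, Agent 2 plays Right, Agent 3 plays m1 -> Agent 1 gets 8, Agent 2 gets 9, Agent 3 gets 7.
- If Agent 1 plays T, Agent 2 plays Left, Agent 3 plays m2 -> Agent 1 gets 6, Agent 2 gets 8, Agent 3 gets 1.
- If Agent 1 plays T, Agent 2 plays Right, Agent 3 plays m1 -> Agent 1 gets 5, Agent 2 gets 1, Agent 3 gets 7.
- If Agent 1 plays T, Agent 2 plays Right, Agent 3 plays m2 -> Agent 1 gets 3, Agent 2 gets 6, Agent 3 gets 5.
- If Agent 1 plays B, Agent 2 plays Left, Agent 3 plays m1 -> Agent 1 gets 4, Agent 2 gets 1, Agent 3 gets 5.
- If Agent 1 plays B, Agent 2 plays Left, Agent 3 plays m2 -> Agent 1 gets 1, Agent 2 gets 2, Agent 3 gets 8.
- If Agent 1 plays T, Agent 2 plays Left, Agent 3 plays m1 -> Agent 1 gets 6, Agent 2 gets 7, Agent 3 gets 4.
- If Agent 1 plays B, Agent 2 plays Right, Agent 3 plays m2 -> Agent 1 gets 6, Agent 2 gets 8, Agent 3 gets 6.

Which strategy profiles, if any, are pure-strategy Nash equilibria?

(T, Left, m1); (B, Right, m1)

Agent 1 against (Left, m1): payoffs 6, 4 → best response T.
Agent 1 against (Left, m2): payoffs 6, 1 → best response T.
Agent 1 against (Right, m1): payoffs 5, 8 → best response B.
Agent 1 against (Right, m2): payoffs 3, 6 → best response B.
Agent 2 against (T, m1): payoffs 7, 1 → best response Left.
Agent 2 against (T, m2): payoffs 8, 6 → best response Left.
Agent 2 against (B, m1): payoffs 1, 9 → best response Right.
Agent 2 against (B, m2): payoffs 2, 8 → best response Right.
Agent 3 against (T, Left): payoffs 4, 1 → best response m1.
Agent 3 against (T, Right): payoffs 7, 5 → best response m1.
Agent 3 against (B, Left): payoffs 5, 8 → best response m2.
Agent 3 against (B, Right): payoffs 7, 6 → best response m1.
Mutual best responses: (T, Left, m1); (B, Right, m1).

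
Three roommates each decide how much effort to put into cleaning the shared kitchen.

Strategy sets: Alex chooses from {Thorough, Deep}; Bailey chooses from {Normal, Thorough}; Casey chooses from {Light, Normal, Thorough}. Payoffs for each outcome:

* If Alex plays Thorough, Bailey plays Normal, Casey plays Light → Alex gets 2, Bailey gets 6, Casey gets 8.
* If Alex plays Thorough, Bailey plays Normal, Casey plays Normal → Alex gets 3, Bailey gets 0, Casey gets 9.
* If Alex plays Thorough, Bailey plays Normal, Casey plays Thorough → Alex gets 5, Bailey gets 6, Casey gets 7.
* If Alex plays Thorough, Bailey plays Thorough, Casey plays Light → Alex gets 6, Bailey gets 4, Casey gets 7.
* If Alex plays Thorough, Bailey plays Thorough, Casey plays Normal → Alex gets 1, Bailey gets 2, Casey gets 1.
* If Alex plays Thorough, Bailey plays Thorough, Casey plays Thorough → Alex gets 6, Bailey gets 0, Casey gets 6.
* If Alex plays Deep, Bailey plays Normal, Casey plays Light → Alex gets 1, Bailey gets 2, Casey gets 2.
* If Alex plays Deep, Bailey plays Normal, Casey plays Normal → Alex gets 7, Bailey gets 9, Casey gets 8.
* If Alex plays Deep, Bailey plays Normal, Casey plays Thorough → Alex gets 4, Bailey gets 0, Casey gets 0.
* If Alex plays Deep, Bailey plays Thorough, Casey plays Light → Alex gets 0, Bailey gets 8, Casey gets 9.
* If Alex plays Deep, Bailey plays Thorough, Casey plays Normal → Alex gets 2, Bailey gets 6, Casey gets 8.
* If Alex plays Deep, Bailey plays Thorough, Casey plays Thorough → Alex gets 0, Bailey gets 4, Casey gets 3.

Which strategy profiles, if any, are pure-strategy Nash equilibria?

Pure NE: (Deep, Normal, Normal)

Alex against (Normal, Light): payoffs 2, 1 → best response Thorough.
Alex against (Normal, Normal): payoffs 3, 7 → best response Deep.
Alex against (Normal, Thorough): payoffs 5, 4 → best response Thorough.
Alex against (Thorough, Light): payoffs 6, 0 → best response Thorough.
Alex against (Thorough, Normal): payoffs 1, 2 → best response Deep.
Alex against (Thorough, Thorough): payoffs 6, 0 → best response Thorough.
Bailey against (Thorough, Light): payoffs 6, 4 → best response Normal.
Bailey against (Thorough, Normal): payoffs 0, 2 → best response Thorough.
Bailey against (Thorough, Thorough): payoffs 6, 0 → best response Normal.
Bailey against (Deep, Light): payoffs 2, 8 → best response Thorough.
Bailey against (Deep, Normal): payoffs 9, 6 → best response Normal.
Bailey against (Deep, Thorough): payoffs 0, 4 → best response Thorough.
Casey against (Thorough, Normal): payoffs 8, 9, 7 → best response Normal.
Casey against (Thorough, Thorough): payoffs 7, 1, 6 → best response Light.
Casey against (Deep, Normal): payoffs 2, 8, 0 → best response Normal.
Casey against (Deep, Thorough): payoffs 9, 8, 3 → best response Light.
Mutual best responses: (Deep, Normal, Normal).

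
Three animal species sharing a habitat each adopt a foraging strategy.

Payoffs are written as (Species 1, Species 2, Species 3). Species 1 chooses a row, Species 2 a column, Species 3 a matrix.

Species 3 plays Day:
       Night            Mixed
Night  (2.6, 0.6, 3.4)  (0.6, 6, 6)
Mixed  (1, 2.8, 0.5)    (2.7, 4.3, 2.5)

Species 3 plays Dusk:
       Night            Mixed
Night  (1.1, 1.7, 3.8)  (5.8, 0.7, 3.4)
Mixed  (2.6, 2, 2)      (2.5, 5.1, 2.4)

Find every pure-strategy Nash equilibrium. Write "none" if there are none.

Species 1 against (Night, Day): payoffs 2.6, 1 → best response Night.
Species 1 against (Night, Dusk): payoffs 1.1, 2.6 → best response Mixed.
Species 1 against (Mixed, Day): payoffs 0.6, 2.7 → best response Mixed.
Species 1 against (Mixed, Dusk): payoffs 5.8, 2.5 → best response Night.
Species 2 against (Night, Day): payoffs 0.6, 6 → best response Mixed.
Species 2 against (Night, Dusk): payoffs 1.7, 0.7 → best response Night.
Species 2 against (Mixed, Day): payoffs 2.8, 4.3 → best response Mixed.
Species 2 against (Mixed, Dusk): payoffs 2, 5.1 → best response Mixed.
Species 3 against (Night, Night): payoffs 3.4, 3.8 → best response Dusk.
Species 3 against (Night, Mixed): payoffs 6, 3.4 → best response Day.
Species 3 against (Mixed, Night): payoffs 0.5, 2 → best response Dusk.
Species 3 against (Mixed, Mixed): payoffs 2.5, 2.4 → best response Day.
Mutual best responses: (Mixed, Mixed, Day).

(Mixed, Mixed, Day)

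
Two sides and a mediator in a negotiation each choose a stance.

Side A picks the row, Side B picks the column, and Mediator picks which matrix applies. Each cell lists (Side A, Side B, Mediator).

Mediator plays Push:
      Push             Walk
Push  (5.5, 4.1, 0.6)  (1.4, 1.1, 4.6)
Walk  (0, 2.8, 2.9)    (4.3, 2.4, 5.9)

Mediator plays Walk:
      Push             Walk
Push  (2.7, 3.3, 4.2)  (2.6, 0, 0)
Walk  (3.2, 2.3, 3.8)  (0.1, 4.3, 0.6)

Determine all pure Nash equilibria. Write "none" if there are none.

Side A against (Push, Push): payoffs 5.5, 0 → best response Push.
Side A against (Push, Walk): payoffs 2.7, 3.2 → best response Walk.
Side A against (Walk, Push): payoffs 1.4, 4.3 → best response Walk.
Side A against (Walk, Walk): payoffs 2.6, 0.1 → best response Push.
Side B against (Push, Push): payoffs 4.1, 1.1 → best response Push.
Side B against (Push, Walk): payoffs 3.3, 0 → best response Push.
Side B against (Walk, Push): payoffs 2.8, 2.4 → best response Push.
Side B against (Walk, Walk): payoffs 2.3, 4.3 → best response Walk.
Mediator against (Push, Push): payoffs 0.6, 4.2 → best response Walk.
Mediator against (Push, Walk): payoffs 4.6, 0 → best response Push.
Mediator against (Walk, Push): payoffs 2.9, 3.8 → best response Walk.
Mediator against (Walk, Walk): payoffs 5.9, 0.6 → best response Push.
No profile is a mutual best response for all players.

No pure-strategy Nash equilibrium.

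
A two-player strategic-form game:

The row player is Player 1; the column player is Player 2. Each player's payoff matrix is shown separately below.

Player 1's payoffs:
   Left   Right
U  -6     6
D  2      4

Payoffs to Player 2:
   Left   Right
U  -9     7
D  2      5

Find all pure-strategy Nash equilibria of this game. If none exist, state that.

The unique pure-strategy Nash equilibrium is (U, Right).

Player 1 against Left: payoffs -6, 2 → best response D.
Player 1 against Right: payoffs 6, 4 → best response U.
Player 2 against U: payoffs -9, 7 → best response Right.
Player 2 against D: payoffs 2, 5 → best response Right.
Mutual best responses: (U, Right).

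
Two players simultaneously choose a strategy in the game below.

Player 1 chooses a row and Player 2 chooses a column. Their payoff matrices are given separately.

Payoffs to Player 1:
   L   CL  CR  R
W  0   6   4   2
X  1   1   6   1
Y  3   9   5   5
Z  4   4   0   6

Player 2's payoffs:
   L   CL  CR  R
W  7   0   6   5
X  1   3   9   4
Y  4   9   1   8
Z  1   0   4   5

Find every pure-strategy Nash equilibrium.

Mark each player's best response to every combination of opponents' strategies; a profile where every player is best-responding is a pure Nash equilibrium.
Player 1 against L: payoffs 0, 1, 3, 4 → best response Z.
Player 1 against CL: payoffs 6, 1, 9, 4 → best response Y.
Player 1 against CR: payoffs 4, 6, 5, 0 → best response X.
Player 1 against R: payoffs 2, 1, 5, 6 → best response Z.
Player 2 against W: payoffs 7, 0, 6, 5 → best response L.
Player 2 against X: payoffs 1, 3, 9, 4 → best response CR.
Player 2 against Y: payoffs 4, 9, 1, 8 → best response CL.
Player 2 against Z: payoffs 1, 0, 4, 5 → best response R.
Mutual best responses: (X, CR); (Y, CL); (Z, R).

Pure-strategy Nash equilibria: (X, CR), (Y, CL), (Z, R)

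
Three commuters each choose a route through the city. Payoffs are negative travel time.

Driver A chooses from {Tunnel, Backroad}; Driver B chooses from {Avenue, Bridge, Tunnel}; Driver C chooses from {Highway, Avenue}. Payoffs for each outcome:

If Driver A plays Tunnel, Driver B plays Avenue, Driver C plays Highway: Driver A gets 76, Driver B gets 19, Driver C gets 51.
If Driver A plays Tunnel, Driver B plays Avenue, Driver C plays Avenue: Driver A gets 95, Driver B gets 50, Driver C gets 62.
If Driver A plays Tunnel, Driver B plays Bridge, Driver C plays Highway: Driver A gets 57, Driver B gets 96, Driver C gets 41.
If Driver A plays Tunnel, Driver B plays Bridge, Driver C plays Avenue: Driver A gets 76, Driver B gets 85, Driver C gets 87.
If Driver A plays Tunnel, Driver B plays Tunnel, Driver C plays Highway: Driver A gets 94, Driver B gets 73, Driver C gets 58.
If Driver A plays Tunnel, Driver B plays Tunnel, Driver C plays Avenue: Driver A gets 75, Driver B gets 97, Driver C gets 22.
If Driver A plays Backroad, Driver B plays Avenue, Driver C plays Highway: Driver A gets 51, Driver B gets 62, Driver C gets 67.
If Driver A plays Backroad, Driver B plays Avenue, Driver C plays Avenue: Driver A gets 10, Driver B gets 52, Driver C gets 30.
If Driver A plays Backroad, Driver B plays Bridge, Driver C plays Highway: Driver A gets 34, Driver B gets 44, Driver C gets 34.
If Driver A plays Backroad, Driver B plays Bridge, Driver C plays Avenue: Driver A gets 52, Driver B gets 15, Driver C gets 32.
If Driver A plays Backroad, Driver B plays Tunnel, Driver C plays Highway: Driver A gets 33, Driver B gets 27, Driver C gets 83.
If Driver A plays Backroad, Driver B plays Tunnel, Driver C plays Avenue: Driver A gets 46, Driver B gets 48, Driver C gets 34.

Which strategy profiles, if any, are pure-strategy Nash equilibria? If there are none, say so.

none

Driver A against (Avenue, Highway): payoffs 76, 51 → best response Tunnel.
Driver A against (Avenue, Avenue): payoffs 95, 10 → best response Tunnel.
Driver A against (Bridge, Highway): payoffs 57, 34 → best response Tunnel.
Driver A against (Bridge, Avenue): payoffs 76, 52 → best response Tunnel.
Driver A against (Tunnel, Highway): payoffs 94, 33 → best response Tunnel.
Driver A against (Tunnel, Avenue): payoffs 75, 46 → best response Tunnel.
Driver B against (Tunnel, Highway): payoffs 19, 96, 73 → best response Bridge.
Driver B against (Tunnel, Avenue): payoffs 50, 85, 97 → best response Tunnel.
Driver B against (Backroad, Highway): payoffs 62, 44, 27 → best response Avenue.
Driver B against (Backroad, Avenue): payoffs 52, 15, 48 → best response Avenue.
Driver C against (Tunnel, Avenue): payoffs 51, 62 → best response Avenue.
Driver C against (Tunnel, Bridge): payoffs 41, 87 → best response Avenue.
Driver C against (Tunnel, Tunnel): payoffs 58, 22 → best response Highway.
Driver C against (Backroad, Avenue): payoffs 67, 30 → best response Highway.
Driver C against (Backroad, Bridge): payoffs 34, 32 → best response Highway.
Driver C against (Backroad, Tunnel): payoffs 83, 34 → best response Highway.
No profile is a mutual best response for all players.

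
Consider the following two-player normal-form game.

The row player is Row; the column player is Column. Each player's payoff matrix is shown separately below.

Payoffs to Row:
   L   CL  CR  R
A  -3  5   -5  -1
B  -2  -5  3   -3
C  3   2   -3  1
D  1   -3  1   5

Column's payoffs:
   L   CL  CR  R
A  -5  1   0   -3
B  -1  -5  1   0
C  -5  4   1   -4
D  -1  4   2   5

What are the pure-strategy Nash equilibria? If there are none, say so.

Pure-strategy Nash equilibria: (A, CL), (B, CR), (D, R)

For each player, find the best response to each opponent profile; mutual best responses are the pure NE.
Row against L: payoffs -3, -2, 3, 1 → best response C.
Row against CL: payoffs 5, -5, 2, -3 → best response A.
Row against CR: payoffs -5, 3, -3, 1 → best response B.
Row against R: payoffs -1, -3, 1, 5 → best response D.
Column against A: payoffs -5, 1, 0, -3 → best response CL.
Column against B: payoffs -1, -5, 1, 0 → best response CR.
Column against C: payoffs -5, 4, 1, -4 → best response CL.
Column against D: payoffs -1, 4, 2, 5 → best response R.
Mutual best responses: (A, CL); (B, CR); (D, R).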